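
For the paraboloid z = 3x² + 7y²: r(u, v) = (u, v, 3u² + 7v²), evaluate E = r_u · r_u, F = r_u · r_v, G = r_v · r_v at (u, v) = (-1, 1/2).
E = 37;  F = -42;  G = 50

Partials: r_u = (1, 0, 6*u), r_v = (0, 1, 14*v). As functions of (u, v):
  E = r_u · r_u = 36*u^2 + 1,
  F = r_u · r_v = 84*u*v,
  G = r_v · r_v = 196*v^2 + 1.
Evaluating at (u, v) = (-1, 1/2): E = 37, F = -42, G = 50.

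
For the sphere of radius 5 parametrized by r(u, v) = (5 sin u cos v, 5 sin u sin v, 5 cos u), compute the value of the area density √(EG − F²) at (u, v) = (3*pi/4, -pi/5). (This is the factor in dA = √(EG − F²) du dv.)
√(EG − F²)|_{(3*pi/4, -pi/5)} = 25*sqrt(2)/2

E = 25, F = 0, G = 25*sin(u)^2, so EG − F² = 625*sin(u)^2. Taking the positive square root: √(EG − F²) = 25*Abs(sin(u)). At (u, v) = (3*pi/4, -pi/5): 25*sqrt(2)/2.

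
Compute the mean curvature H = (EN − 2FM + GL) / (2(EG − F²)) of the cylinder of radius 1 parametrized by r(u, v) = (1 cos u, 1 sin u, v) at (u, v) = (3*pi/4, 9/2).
H = -1/2

With E = 1, F = 0, G = 1, L = -1, M = 0, N = 0, assemble
  H = (EN − 2FM + GL) / (2(EG − F²)) = -1/2.
At (u, v) = (3*pi/4, 9/2): H = -1/2.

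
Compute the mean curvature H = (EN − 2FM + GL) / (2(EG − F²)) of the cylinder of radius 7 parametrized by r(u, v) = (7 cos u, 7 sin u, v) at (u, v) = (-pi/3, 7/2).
H = -1/14

With E = 49, F = 0, G = 1, L = -7, M = 0, N = 0, assemble
  H = (EN − 2FM + GL) / (2(EG − F²)) = -1/14.
At (u, v) = (-pi/3, 7/2): H = -1/14.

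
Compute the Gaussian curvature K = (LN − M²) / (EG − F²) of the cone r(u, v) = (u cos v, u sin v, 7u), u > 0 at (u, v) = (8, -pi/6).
K = 0

Coefficients of the first fundamental form: E = 50, F = 0, G = u^2.
Coefficients of the second fundamental form: L = 0, M = 0, N = 7*sqrt(2)*u^2/(10*Abs(u)).
Assemble K = (LN − M²)/(EG − F²) = 0. At (u, v) = (8, -pi/6): K = 0.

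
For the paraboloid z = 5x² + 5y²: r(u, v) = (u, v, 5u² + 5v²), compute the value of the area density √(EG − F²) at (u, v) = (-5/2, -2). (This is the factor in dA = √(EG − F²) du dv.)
√(EG − F²)|_{(-5/2, -2)} = 3*sqrt(114)

E = 100*u^2 + 1, F = 100*u*v, G = 100*v^2 + 1, so EG − F² = 100*u^2 + 100*v^2 + 1. Taking the positive square root: √(EG − F²) = sqrt(100*u^2 + 100*v^2 + 1). At (u, v) = (-5/2, -2): 3*sqrt(114).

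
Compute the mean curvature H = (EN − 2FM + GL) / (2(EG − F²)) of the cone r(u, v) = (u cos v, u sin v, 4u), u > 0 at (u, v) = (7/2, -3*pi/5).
H = 4*sqrt(17)/119

With E = 17, F = 0, G = u^2, L = 0, M = 0, N = 4*sqrt(17)*u^2/(17*Abs(u)), assemble
  H = (EN − 2FM + GL) / (2(EG − F²)) = 2*sqrt(17)/(17*Abs(u)).
At (u, v) = (7/2, -3*pi/5): H = 4*sqrt(17)/119.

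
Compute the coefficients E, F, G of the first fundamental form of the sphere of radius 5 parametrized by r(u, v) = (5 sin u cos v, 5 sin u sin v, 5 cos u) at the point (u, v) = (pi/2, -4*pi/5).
E = 25;  F = 0;  G = 25

Partials: r_u = (5*cos(u)*cos(v), 5*sin(v)*cos(u), -5*sin(u)), r_v = (-5*sin(u)*sin(v), 5*sin(u)*cos(v), 0). As functions of (u, v):
  E = r_u · r_u = 25,
  F = r_u · r_v = 0,
  G = r_v · r_v = 25*sin(u)^2.
Evaluating at (u, v) = (pi/2, -4*pi/5): E = 25, F = 0, G = 25.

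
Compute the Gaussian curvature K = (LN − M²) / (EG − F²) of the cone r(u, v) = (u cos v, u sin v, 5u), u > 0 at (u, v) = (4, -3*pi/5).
K = 0

Coefficients of the first fundamental form: E = 26, F = 0, G = u^2.
Coefficients of the second fundamental form: L = 0, M = 0, N = 5*sqrt(26)*u^2/(26*Abs(u)).
Assemble K = (LN − M²)/(EG − F²) = 0. At (u, v) = (4, -3*pi/5): K = 0.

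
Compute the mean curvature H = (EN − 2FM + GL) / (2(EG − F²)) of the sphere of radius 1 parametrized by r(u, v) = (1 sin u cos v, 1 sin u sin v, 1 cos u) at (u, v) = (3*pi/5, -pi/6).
H = -1

With E = 1, F = 0, G = sin(u)^2, L = -sin(u)/Abs(sin(u)), M = 0, N = -sin(u)^3/Abs(sin(u)), assemble
  H = (EN − 2FM + GL) / (2(EG − F²)) = -sin(u)/Abs(sin(u)).
At (u, v) = (3*pi/5, -pi/6): H = -1.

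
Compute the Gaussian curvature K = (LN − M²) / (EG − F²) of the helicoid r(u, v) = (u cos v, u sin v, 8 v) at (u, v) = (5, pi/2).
K = -64/7921

Coefficients of the first fundamental form: E = 1, F = 0, G = u^2 + 64.
Coefficients of the second fundamental form: L = 0, M = -8/sqrt(u^2 + 64), N = 0.
Assemble K = (LN − M²)/(EG − F²) = -64/(u^2 + 64)^2. At (u, v) = (5, pi/2): K = -64/7921.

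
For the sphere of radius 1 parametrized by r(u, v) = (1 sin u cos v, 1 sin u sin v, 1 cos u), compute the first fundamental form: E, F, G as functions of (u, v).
E = 1;  F = 0;  G = sin(u)^2

Compute partials: r_u = (cos(u)*cos(v), sin(v)*cos(u), -sin(u)), r_v = (-sin(u)*sin(v), sin(u)*cos(v), 0). Then
  E = r_u · r_u = 1,
  F = r_u · r_v = 0,
  G = r_v · r_v = sin(u)^2.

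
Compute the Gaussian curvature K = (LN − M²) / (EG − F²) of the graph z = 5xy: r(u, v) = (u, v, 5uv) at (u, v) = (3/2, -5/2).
K = -100/182329

Coefficients of the first fundamental form: E = 25*v^2 + 1, F = 25*u*v, G = 25*u^2 + 1.
Coefficients of the second fundamental form: L = 0, M = 5/sqrt(25*u^2 + 25*v^2 + 1), N = 0.
Assemble K = (LN − M²)/(EG − F²) = -25/(625*u^4 + 1250*u^2*v^2 + 50*u^2 + 625*v^4 + 50*v^2 + 1). At (u, v) = (3/2, -5/2): K = -100/182329.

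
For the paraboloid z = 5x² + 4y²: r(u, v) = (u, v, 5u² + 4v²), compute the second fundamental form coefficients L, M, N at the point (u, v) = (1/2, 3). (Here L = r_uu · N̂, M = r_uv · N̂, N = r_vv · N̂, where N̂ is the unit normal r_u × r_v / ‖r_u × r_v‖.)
L = 5*sqrt(602)/301;  M = 0;  N = 4*sqrt(602)/301

Compute the unit normal N̂(u, v) = (-10*u/sqrt(100*u^2 + 64*v^2 + 1), -8*v/sqrt(100*u^2 + 64*v^2 + 1), 1/sqrt(100*u^2 + 64*v^2 + 1)), and the second partials r_uu, r_uv, r_vv. Take dot products:
  L(u, v) = r_uu · N̂ = 10/sqrt(100*u^2 + 64*v^2 + 1),
  M(u, v) = r_uv · N̂ = 0,
  N(u, v) = r_vv · N̂ = 8/sqrt(100*u^2 + 64*v^2 + 1).
Evaluating at (u, v) = (1/2, 3):
  L = 5*sqrt(602)/301, M = 0, N = 4*sqrt(602)/301.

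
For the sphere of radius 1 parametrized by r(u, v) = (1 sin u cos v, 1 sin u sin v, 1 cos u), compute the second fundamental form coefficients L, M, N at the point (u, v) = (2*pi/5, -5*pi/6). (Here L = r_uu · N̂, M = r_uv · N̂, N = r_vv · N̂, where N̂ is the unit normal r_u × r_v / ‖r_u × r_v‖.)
L = -1;  M = 0;  N = -5/8 - sqrt(5)/8

Compute the unit normal N̂(u, v) = (sin(u)^2*cos(v)/Abs(sin(u)), sin(u)^2*sin(v)/Abs(sin(u)), sin(2*u)/(2*Abs(sin(u)))), and the second partials r_uu, r_uv, r_vv. Take dot products:
  L(u, v) = r_uu · N̂ = -sin(u)/Abs(sin(u)),
  M(u, v) = r_uv · N̂ = 0,
  N(u, v) = r_vv · N̂ = -sin(u)^3/Abs(sin(u)).
Evaluating at (u, v) = (2*pi/5, -5*pi/6):
  L = -1, M = 0, N = -5/8 - sqrt(5)/8.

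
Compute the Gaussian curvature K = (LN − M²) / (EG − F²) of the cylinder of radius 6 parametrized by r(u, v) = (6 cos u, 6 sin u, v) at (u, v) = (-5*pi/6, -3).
K = 0

Coefficients of the first fundamental form: E = 36, F = 0, G = 1.
Coefficients of the second fundamental form: L = -6, M = 0, N = 0.
Assemble K = (LN − M²)/(EG − F²) = 0. At (u, v) = (-5*pi/6, -3): K = 0.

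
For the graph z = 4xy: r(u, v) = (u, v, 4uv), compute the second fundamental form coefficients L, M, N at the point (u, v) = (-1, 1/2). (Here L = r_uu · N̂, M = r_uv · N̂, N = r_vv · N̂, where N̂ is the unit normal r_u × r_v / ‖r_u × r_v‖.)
L = 0;  M = 4*sqrt(21)/21;  N = 0

Compute the unit normal N̂(u, v) = (-4*v/sqrt(16*u^2 + 16*v^2 + 1), -4*u/sqrt(16*u^2 + 16*v^2 + 1), 1/sqrt(16*u^2 + 16*v^2 + 1)), and the second partials r_uu, r_uv, r_vv. Take dot products:
  L(u, v) = r_uu · N̂ = 0,
  M(u, v) = r_uv · N̂ = 4/sqrt(16*u^2 + 16*v^2 + 1),
  N(u, v) = r_vv · N̂ = 0.
Evaluating at (u, v) = (-1, 1/2):
  L = 0, M = 4*sqrt(21)/21, N = 0.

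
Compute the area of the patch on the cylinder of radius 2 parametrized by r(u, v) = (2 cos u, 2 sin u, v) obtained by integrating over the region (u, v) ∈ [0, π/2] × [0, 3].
Area = 3*pi

Area = ∫∫ √(EG − F²) du dv with √(EG − F²) = 2. Integrating over [0, π/2] × [0, 3] gives 3*pi.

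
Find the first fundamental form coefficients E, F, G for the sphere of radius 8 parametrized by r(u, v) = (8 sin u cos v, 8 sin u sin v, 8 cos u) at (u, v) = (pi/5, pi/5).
E = 64;  F = 0;  G = 40 - 8*sqrt(5)

Partials: r_u = (8*cos(u)*cos(v), 8*sin(v)*cos(u), -8*sin(u)), r_v = (-8*sin(u)*sin(v), 8*sin(u)*cos(v), 0). As functions of (u, v):
  E = r_u · r_u = 64,
  F = r_u · r_v = 0,
  G = r_v · r_v = 64*sin(u)^2.
Evaluating at (u, v) = (pi/5, pi/5): E = 64, F = 0, G = 40 - 8*sqrt(5).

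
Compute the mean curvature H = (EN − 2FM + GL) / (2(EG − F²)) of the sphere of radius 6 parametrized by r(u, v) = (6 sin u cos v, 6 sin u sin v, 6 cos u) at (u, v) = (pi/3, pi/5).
H = -1/6

With E = 36, F = 0, G = 36*sin(u)^2, L = -6*sin(u)/Abs(sin(u)), M = 0, N = -6*sin(u)^3/Abs(sin(u)), assemble
  H = (EN − 2FM + GL) / (2(EG − F²)) = -sin(u)/(6*Abs(sin(u))).
At (u, v) = (pi/3, pi/5): H = -1/6.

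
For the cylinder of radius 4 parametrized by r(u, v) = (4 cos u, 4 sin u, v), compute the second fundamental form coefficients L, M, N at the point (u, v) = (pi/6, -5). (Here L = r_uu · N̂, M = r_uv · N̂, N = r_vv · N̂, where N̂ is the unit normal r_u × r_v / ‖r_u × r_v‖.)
L = -4;  M = 0;  N = 0

Compute the unit normal N̂(u, v) = (cos(u), sin(u), 0), and the second partials r_uu, r_uv, r_vv. Take dot products:
  L(u, v) = r_uu · N̂ = -4,
  M(u, v) = r_uv · N̂ = 0,
  N(u, v) = r_vv · N̂ = 0.
Evaluating at (u, v) = (pi/6, -5):
  L = -4, M = 0, N = 0.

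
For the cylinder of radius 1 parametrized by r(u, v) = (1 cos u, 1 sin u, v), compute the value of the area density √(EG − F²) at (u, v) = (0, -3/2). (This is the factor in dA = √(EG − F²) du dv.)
√(EG − F²)|_{(0, -3/2)} = 1

E = 1, F = 0, G = 1, so EG − F² = 1. Taking the positive square root: √(EG − F²) = 1. At (u, v) = (0, -3/2): 1.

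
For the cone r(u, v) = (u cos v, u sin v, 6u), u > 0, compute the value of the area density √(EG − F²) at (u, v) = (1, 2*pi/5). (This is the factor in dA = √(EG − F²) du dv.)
√(EG − F²)|_{(1, 2*pi/5)} = sqrt(37)

E = 37, F = 0, G = u^2, so EG − F² = 37*u^2. Taking the positive square root: √(EG − F²) = sqrt(37)*Abs(u). At (u, v) = (1, 2*pi/5): sqrt(37).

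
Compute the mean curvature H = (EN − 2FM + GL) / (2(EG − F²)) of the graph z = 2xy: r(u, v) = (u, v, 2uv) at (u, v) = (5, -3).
H = 120*sqrt(137)/18769

With E = 4*v^2 + 1, F = 4*u*v, G = 4*u^2 + 1, L = 0, M = 2/sqrt(4*u^2 + 4*v^2 + 1), N = 0, assemble
  H = (EN − 2FM + GL) / (2(EG − F²)) = -8*u*v/(4*u^2 + 4*v^2 + 1)^(3/2).
At (u, v) = (5, -3): H = 120*sqrt(137)/18769.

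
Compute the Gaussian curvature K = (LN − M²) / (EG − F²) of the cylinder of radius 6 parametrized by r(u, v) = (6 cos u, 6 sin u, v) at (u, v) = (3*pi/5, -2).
K = 0

Coefficients of the first fundamental form: E = 36, F = 0, G = 1.
Coefficients of the second fundamental form: L = -6, M = 0, N = 0.
Assemble K = (LN − M²)/(EG − F²) = 0. At (u, v) = (3*pi/5, -2): K = 0.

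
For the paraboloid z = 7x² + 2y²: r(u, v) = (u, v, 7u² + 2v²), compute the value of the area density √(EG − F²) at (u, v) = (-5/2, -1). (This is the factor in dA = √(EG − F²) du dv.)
√(EG − F²)|_{(-5/2, -1)} = 3*sqrt(138)

E = 196*u^2 + 1, F = 56*u*v, G = 16*v^2 + 1, so EG − F² = 196*u^2 + 16*v^2 + 1. Taking the positive square root: √(EG − F²) = sqrt(196*u^2 + 16*v^2 + 1). At (u, v) = (-5/2, -1): 3*sqrt(138).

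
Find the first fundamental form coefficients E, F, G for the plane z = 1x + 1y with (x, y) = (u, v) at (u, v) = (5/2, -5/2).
E = 2;  F = 1;  G = 2

Partials: r_u = (1, 0, 1), r_v = (0, 1, 1). As functions of (u, v):
  E = r_u · r_u = 2,
  F = r_u · r_v = 1,
  G = r_v · r_v = 2.
Evaluating at (u, v) = (5/2, -5/2): E = 2, F = 1, G = 2.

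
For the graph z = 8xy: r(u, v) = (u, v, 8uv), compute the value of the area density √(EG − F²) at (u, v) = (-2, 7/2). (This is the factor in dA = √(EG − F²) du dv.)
√(EG − F²)|_{(-2, 7/2)} = sqrt(1041)

E = 64*v^2 + 1, F = 64*u*v, G = 64*u^2 + 1, so EG − F² = 64*u^2 + 64*v^2 + 1. Taking the positive square root: √(EG − F²) = sqrt(64*u^2 + 64*v^2 + 1). At (u, v) = (-2, 7/2): sqrt(1041).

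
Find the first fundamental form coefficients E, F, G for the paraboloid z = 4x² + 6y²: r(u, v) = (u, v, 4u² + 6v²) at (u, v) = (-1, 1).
E = 65;  F = -96;  G = 145

Partials: r_u = (1, 0, 8*u), r_v = (0, 1, 12*v). As functions of (u, v):
  E = r_u · r_u = 64*u^2 + 1,
  F = r_u · r_v = 96*u*v,
  G = r_v · r_v = 144*v^2 + 1.
Evaluating at (u, v) = (-1, 1): E = 65, F = -96, G = 145.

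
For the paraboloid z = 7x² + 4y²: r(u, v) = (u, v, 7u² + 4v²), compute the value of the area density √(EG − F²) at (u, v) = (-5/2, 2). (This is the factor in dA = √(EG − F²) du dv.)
√(EG − F²)|_{(-5/2, 2)} = sqrt(1482)

E = 196*u^2 + 1, F = 112*u*v, G = 64*v^2 + 1, so EG − F² = 196*u^2 + 64*v^2 + 1. Taking the positive square root: √(EG − F²) = sqrt(196*u^2 + 64*v^2 + 1). At (u, v) = (-5/2, 2): sqrt(1482).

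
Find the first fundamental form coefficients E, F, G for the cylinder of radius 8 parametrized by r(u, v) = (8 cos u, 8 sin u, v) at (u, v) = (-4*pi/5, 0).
E = 64;  F = 0;  G = 1

Partials: r_u = (-8*sin(u), 8*cos(u), 0), r_v = (0, 0, 1). As functions of (u, v):
  E = r_u · r_u = 64,
  F = r_u · r_v = 0,
  G = r_v · r_v = 1.
Evaluating at (u, v) = (-4*pi/5, 0): E = 64, F = 0, G = 1.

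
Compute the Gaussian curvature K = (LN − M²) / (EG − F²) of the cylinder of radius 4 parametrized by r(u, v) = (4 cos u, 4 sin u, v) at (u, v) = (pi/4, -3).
K = 0

Coefficients of the first fundamental form: E = 16, F = 0, G = 1.
Coefficients of the second fundamental form: L = -4, M = 0, N = 0.
Assemble K = (LN − M²)/(EG − F²) = 0. At (u, v) = (pi/4, -3): K = 0.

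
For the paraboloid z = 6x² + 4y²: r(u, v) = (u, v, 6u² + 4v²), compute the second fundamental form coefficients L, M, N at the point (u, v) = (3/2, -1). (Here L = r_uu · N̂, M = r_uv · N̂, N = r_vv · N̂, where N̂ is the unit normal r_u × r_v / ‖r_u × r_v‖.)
L = 12*sqrt(389)/389;  M = 0;  N = 8*sqrt(389)/389

Compute the unit normal N̂(u, v) = (-12*u/sqrt(144*u^2 + 64*v^2 + 1), -8*v/sqrt(144*u^2 + 64*v^2 + 1), 1/sqrt(144*u^2 + 64*v^2 + 1)), and the second partials r_uu, r_uv, r_vv. Take dot products:
  L(u, v) = r_uu · N̂ = 12/sqrt(144*u^2 + 64*v^2 + 1),
  M(u, v) = r_uv · N̂ = 0,
  N(u, v) = r_vv · N̂ = 8/sqrt(144*u^2 + 64*v^2 + 1).
Evaluating at (u, v) = (3/2, -1):
  L = 12*sqrt(389)/389, M = 0, N = 8*sqrt(389)/389.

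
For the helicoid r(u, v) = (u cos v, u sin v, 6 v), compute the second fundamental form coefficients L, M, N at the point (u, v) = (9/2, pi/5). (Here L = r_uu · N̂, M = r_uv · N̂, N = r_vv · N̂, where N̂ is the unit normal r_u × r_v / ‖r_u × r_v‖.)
L = 0;  M = -4/5;  N = 0

Compute the unit normal N̂(u, v) = (6*sin(v)/sqrt(u^2 + 36), -6*cos(v)/sqrt(u^2 + 36), u/sqrt(u^2 + 36)), and the second partials r_uu, r_uv, r_vv. Take dot products:
  L(u, v) = r_uu · N̂ = 0,
  M(u, v) = r_uv · N̂ = -6/sqrt(u^2 + 36),
  N(u, v) = r_vv · N̂ = 0.
Evaluating at (u, v) = (9/2, pi/5):
  L = 0, M = -4/5, N = 0.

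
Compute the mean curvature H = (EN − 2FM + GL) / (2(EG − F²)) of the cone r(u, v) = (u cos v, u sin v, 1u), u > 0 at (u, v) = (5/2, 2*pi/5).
H = sqrt(2)/10

With E = 2, F = 0, G = u^2, L = 0, M = 0, N = sqrt(2)*u^2/(2*Abs(u)), assemble
  H = (EN − 2FM + GL) / (2(EG − F²)) = sqrt(2)/(4*Abs(u)).
At (u, v) = (5/2, 2*pi/5): H = sqrt(2)/10.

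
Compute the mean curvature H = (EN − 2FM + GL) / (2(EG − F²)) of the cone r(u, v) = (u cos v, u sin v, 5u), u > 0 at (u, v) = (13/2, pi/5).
H = 5*sqrt(26)/338

With E = 26, F = 0, G = u^2, L = 0, M = 0, N = 5*sqrt(26)*u^2/(26*Abs(u)), assemble
  H = (EN − 2FM + GL) / (2(EG − F²)) = 5*sqrt(26)/(52*Abs(u)).
At (u, v) = (13/2, pi/5): H = 5*sqrt(26)/338.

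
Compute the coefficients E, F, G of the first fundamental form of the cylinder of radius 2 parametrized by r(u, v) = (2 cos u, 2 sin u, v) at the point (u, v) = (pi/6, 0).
E = 4;  F = 0;  G = 1

Partials: r_u = (-2*sin(u), 2*cos(u), 0), r_v = (0, 0, 1). As functions of (u, v):
  E = r_u · r_u = 4,
  F = r_u · r_v = 0,
  G = r_v · r_v = 1.
Evaluating at (u, v) = (pi/6, 0): E = 4, F = 0, G = 1.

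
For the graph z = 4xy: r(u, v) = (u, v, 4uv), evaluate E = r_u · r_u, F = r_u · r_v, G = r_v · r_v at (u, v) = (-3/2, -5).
E = 401;  F = 120;  G = 37

Partials: r_u = (1, 0, 4*v), r_v = (0, 1, 4*u). As functions of (u, v):
  E = r_u · r_u = 16*v^2 + 1,
  F = r_u · r_v = 16*u*v,
  G = r_v · r_v = 16*u^2 + 1.
Evaluating at (u, v) = (-3/2, -5): E = 401, F = 120, G = 37.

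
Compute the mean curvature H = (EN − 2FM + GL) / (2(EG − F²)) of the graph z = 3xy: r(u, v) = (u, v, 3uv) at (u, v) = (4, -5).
H = 27*sqrt(370)/6845

With E = 9*v^2 + 1, F = 9*u*v, G = 9*u^2 + 1, L = 0, M = 3/sqrt(9*u^2 + 9*v^2 + 1), N = 0, assemble
  H = (EN − 2FM + GL) / (2(EG − F²)) = -27*u*v/(9*u^2 + 9*v^2 + 1)^(3/2).
At (u, v) = (4, -5): H = 27*sqrt(370)/6845.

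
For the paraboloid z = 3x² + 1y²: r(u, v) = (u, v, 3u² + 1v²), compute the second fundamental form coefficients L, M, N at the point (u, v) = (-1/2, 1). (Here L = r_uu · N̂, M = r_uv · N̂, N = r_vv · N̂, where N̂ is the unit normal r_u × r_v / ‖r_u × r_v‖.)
L = 3*sqrt(14)/7;  M = 0;  N = sqrt(14)/7

Compute the unit normal N̂(u, v) = (-6*u/sqrt(36*u^2 + 4*v^2 + 1), -2*v/sqrt(36*u^2 + 4*v^2 + 1), 1/sqrt(36*u^2 + 4*v^2 + 1)), and the second partials r_uu, r_uv, r_vv. Take dot products:
  L(u, v) = r_uu · N̂ = 6/sqrt(36*u^2 + 4*v^2 + 1),
  M(u, v) = r_uv · N̂ = 0,
  N(u, v) = r_vv · N̂ = 2/sqrt(36*u^2 + 4*v^2 + 1).
Evaluating at (u, v) = (-1/2, 1):
  L = 3*sqrt(14)/7, M = 0, N = sqrt(14)/7.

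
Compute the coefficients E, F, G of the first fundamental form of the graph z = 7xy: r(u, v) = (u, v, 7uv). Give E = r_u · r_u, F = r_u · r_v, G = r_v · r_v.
E = 49*v^2 + 1;  F = 49*u*v;  G = 49*u^2 + 1

Compute partials: r_u = (1, 0, 7*v), r_v = (0, 1, 7*u). Then
  E = r_u · r_u = 49*v^2 + 1,
  F = r_u · r_v = 49*u*v,
  G = r_v · r_v = 49*u^2 + 1.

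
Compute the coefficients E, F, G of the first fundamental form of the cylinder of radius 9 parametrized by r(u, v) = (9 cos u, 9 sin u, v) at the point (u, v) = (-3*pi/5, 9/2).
E = 81;  F = 0;  G = 1

Partials: r_u = (-9*sin(u), 9*cos(u), 0), r_v = (0, 0, 1). As functions of (u, v):
  E = r_u · r_u = 81,
  F = r_u · r_v = 0,
  G = r_v · r_v = 1.
Evaluating at (u, v) = (-3*pi/5, 9/2): E = 81, F = 0, G = 1.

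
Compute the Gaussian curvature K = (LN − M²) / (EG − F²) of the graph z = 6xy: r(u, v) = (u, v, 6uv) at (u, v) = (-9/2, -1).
K = -9/146689

Coefficients of the first fundamental form: E = 36*v^2 + 1, F = 36*u*v, G = 36*u^2 + 1.
Coefficients of the second fundamental form: L = 0, M = 6/sqrt(36*u^2 + 36*v^2 + 1), N = 0.
Assemble K = (LN − M²)/(EG − F²) = -36/(1296*u^4 + 2592*u^2*v^2 + 72*u^2 + 1296*v^4 + 72*v^2 + 1). At (u, v) = (-9/2, -1): K = -9/146689.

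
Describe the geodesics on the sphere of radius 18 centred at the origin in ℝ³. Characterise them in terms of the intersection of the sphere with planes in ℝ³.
Geodesics on the sphere of radius 18 are great circles — circles of radius 18 obtained as the intersection of the sphere with planes through the origin (the centre of the sphere).

A curve α(t) of nonzero constant speed on the sphere of radius 18 is a geodesic iff its acceleration α̈ is everywhere normal to the surface, i.e. parallel to the radial vector α(t). Then d/dt(α × α̇) = α̇ × α̇ + α × α̈ = 0, so α × α̇ is a constant vector n ≠ 0 and α(t) · n = 0 for all t: α lies in the plane through the origin with normal n. The intersection of that plane with the sphere is a circle of radius 18 (a great circle). Conversely, a great circle traversed at constant speed has centripetal acceleration pointing at the origin, hence normal to the sphere, so every great circle is a geodesic.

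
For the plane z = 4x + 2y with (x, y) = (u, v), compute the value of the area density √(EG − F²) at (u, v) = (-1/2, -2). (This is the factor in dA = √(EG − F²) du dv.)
√(EG − F²)|_{(-1/2, -2)} = sqrt(21)

E = 17, F = 8, G = 5, so EG − F² = 21. Taking the positive square root: √(EG − F²) = sqrt(21). At (u, v) = (-1/2, -2): sqrt(21).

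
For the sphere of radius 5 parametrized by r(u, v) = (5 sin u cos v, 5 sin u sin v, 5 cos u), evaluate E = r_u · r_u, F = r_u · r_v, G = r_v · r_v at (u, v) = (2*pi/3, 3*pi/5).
E = 25;  F = 0;  G = 75/4

Partials: r_u = (5*cos(u)*cos(v), 5*sin(v)*cos(u), -5*sin(u)), r_v = (-5*sin(u)*sin(v), 5*sin(u)*cos(v), 0). As functions of (u, v):
  E = r_u · r_u = 25,
  F = r_u · r_v = 0,
  G = r_v · r_v = 25*sin(u)^2.
Evaluating at (u, v) = (2*pi/3, 3*pi/5): E = 25, F = 0, G = 75/4.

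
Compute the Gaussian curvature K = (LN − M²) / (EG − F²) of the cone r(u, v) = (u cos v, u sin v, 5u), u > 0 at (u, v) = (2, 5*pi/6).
K = 0

Coefficients of the first fundamental form: E = 26, F = 0, G = u^2.
Coefficients of the second fundamental form: L = 0, M = 0, N = 5*sqrt(26)*u^2/(26*Abs(u)).
Assemble K = (LN − M²)/(EG − F²) = 0. At (u, v) = (2, 5*pi/6): K = 0.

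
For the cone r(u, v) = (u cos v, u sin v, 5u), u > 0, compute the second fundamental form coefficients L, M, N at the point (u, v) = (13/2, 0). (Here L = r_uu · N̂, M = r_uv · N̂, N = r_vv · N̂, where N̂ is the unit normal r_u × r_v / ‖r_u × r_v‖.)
L = 0;  M = 0;  N = 5*sqrt(26)/4

Compute the unit normal N̂(u, v) = (-5*sqrt(26)*u*cos(v)/(26*Abs(u)), -5*sqrt(26)*u*sin(v)/(26*Abs(u)), sqrt(26)*u/(26*Abs(u))), and the second partials r_uu, r_uv, r_vv. Take dot products:
  L(u, v) = r_uu · N̂ = 0,
  M(u, v) = r_uv · N̂ = 0,
  N(u, v) = r_vv · N̂ = 5*sqrt(26)*u^2/(26*Abs(u)).
Evaluating at (u, v) = (13/2, 0):
  L = 0, M = 0, N = 5*sqrt(26)/4.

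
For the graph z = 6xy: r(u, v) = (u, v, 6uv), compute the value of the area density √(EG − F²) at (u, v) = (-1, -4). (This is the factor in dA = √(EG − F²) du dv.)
√(EG − F²)|_{(-1, -4)} = sqrt(613)

E = 36*v^2 + 1, F = 36*u*v, G = 36*u^2 + 1, so EG − F² = 36*u^2 + 36*v^2 + 1. Taking the positive square root: √(EG − F²) = sqrt(36*u^2 + 36*v^2 + 1). At (u, v) = (-1, -4): sqrt(613).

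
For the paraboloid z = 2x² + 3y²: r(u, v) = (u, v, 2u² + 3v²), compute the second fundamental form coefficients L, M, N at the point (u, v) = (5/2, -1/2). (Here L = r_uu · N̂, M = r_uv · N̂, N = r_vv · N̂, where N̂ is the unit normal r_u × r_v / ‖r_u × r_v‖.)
L = 2*sqrt(110)/55;  M = 0;  N = 3*sqrt(110)/55

Compute the unit normal N̂(u, v) = (-4*u/sqrt(16*u^2 + 36*v^2 + 1), -6*v/sqrt(16*u^2 + 36*v^2 + 1), 1/sqrt(16*u^2 + 36*v^2 + 1)), and the second partials r_uu, r_uv, r_vv. Take dot products:
  L(u, v) = r_uu · N̂ = 4/sqrt(16*u^2 + 36*v^2 + 1),
  M(u, v) = r_uv · N̂ = 0,
  N(u, v) = r_vv · N̂ = 6/sqrt(16*u^2 + 36*v^2 + 1).
Evaluating at (u, v) = (5/2, -1/2):
  L = 2*sqrt(110)/55, M = 0, N = 3*sqrt(110)/55.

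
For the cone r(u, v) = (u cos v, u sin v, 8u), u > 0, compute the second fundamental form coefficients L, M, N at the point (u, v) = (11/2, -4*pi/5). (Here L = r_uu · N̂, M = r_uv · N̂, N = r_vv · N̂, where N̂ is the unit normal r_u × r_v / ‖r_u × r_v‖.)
L = 0;  M = 0;  N = 44*sqrt(65)/65

Compute the unit normal N̂(u, v) = (-8*sqrt(65)*u*cos(v)/(65*Abs(u)), -8*sqrt(65)*u*sin(v)/(65*Abs(u)), sqrt(65)*u/(65*Abs(u))), and the second partials r_uu, r_uv, r_vv. Take dot products:
  L(u, v) = r_uu · N̂ = 0,
  M(u, v) = r_uv · N̂ = 0,
  N(u, v) = r_vv · N̂ = 8*sqrt(65)*u^2/(65*Abs(u)).
Evaluating at (u, v) = (11/2, -4*pi/5):
  L = 0, M = 0, N = 44*sqrt(65)/65.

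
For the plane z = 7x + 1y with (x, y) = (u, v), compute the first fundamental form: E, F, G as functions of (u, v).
E = 50;  F = 7;  G = 2

Compute partials: r_u = (1, 0, 7), r_v = (0, 1, 1). Then
  E = r_u · r_u = 50,
  F = r_u · r_v = 7,
  G = r_v · r_v = 2.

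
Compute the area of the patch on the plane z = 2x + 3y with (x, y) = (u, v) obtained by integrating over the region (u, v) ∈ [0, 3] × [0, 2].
Area = 6*sqrt(14)

Area = ∫∫ √(EG − F²) du dv with √(EG − F²) = sqrt(14). Integrating over [0, 3] × [0, 2] gives 6*sqrt(14).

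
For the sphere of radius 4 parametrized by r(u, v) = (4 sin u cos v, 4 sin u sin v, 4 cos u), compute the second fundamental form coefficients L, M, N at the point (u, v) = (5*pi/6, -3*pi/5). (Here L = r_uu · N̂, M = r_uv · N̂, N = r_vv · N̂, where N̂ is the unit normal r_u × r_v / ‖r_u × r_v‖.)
L = -4;  M = 0;  N = -1

Compute the unit normal N̂(u, v) = (sin(u)^2*cos(v)/Abs(sin(u)), sin(u)^2*sin(v)/Abs(sin(u)), sin(2*u)/(2*Abs(sin(u)))), and the second partials r_uu, r_uv, r_vv. Take dot products:
  L(u, v) = r_uu · N̂ = -4*sin(u)/Abs(sin(u)),
  M(u, v) = r_uv · N̂ = 0,
  N(u, v) = r_vv · N̂ = -4*sin(u)^3/Abs(sin(u)).
Evaluating at (u, v) = (5*pi/6, -3*pi/5):
  L = -4, M = 0, N = -1.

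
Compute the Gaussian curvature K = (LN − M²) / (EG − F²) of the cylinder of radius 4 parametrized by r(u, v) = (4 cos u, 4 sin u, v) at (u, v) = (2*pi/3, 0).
K = 0

Coefficients of the first fundamental form: E = 16, F = 0, G = 1.
Coefficients of the second fundamental form: L = -4, M = 0, N = 0.
Assemble K = (LN − M²)/(EG − F²) = 0. At (u, v) = (2*pi/3, 0): K = 0.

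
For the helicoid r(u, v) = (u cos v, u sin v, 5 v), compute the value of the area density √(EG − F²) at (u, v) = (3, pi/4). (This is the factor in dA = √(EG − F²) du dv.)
√(EG − F²)|_{(3, pi/4)} = sqrt(34)

E = 1, F = 0, G = u^2 + 25, so EG − F² = u^2 + 25. Taking the positive square root: √(EG − F²) = sqrt(u^2 + 25). At (u, v) = (3, pi/4): sqrt(34).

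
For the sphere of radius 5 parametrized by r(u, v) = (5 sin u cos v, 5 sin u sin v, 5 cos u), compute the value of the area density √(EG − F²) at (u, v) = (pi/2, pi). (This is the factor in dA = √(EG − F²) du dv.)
√(EG − F²)|_{(pi/2, pi)} = 25

E = 25, F = 0, G = 25*sin(u)^2, so EG − F² = 625*sin(u)^2. Taking the positive square root: √(EG − F²) = 25*Abs(sin(u)). At (u, v) = (pi/2, pi): 25.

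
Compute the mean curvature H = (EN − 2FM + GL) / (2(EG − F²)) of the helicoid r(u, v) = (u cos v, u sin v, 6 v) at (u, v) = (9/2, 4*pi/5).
H = 0

With E = 1, F = 0, G = u^2 + 36, L = 0, M = -6/sqrt(u^2 + 36), N = 0, assemble
  H = (EN − 2FM + GL) / (2(EG − F²)) = 0.
At (u, v) = (9/2, 4*pi/5): H = 0.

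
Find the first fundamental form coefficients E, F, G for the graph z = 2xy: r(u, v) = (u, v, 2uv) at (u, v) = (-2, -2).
E = 17;  F = 16;  G = 17

Partials: r_u = (1, 0, 2*v), r_v = (0, 1, 2*u). As functions of (u, v):
  E = r_u · r_u = 4*v^2 + 1,
  F = r_u · r_v = 4*u*v,
  G = r_v · r_v = 4*u^2 + 1.
Evaluating at (u, v) = (-2, -2): E = 17, F = 16, G = 17.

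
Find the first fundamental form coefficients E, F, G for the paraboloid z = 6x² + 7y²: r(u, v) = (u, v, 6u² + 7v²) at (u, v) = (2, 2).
E = 577;  F = 672;  G = 785

Partials: r_u = (1, 0, 12*u), r_v = (0, 1, 14*v). As functions of (u, v):
  E = r_u · r_u = 144*u^2 + 1,
  F = r_u · r_v = 168*u*v,
  G = r_v · r_v = 196*v^2 + 1.
Evaluating at (u, v) = (2, 2): E = 577, F = 672, G = 785.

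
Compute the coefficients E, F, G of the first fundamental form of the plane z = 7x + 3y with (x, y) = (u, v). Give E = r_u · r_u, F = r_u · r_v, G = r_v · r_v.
E = 50;  F = 21;  G = 10

Compute partials: r_u = (1, 0, 7), r_v = (0, 1, 3). Then
  E = r_u · r_u = 50,
  F = r_u · r_v = 21,
  G = r_v · r_v = 10.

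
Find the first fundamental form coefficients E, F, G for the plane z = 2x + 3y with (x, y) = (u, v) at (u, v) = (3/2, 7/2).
E = 5;  F = 6;  G = 10

Partials: r_u = (1, 0, 2), r_v = (0, 1, 3). As functions of (u, v):
  E = r_u · r_u = 5,
  F = r_u · r_v = 6,
  G = r_v · r_v = 10.
Evaluating at (u, v) = (3/2, 7/2): E = 5, F = 6, G = 10.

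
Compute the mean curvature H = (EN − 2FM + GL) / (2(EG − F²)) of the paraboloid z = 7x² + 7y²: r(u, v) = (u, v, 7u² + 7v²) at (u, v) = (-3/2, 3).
H = 15449*sqrt(2206)/4866436

With E = 196*u^2 + 1, F = 196*u*v, G = 196*v^2 + 1, L = 14/sqrt(196*u^2 + 196*v^2 + 1), M = 0, N = 14/sqrt(196*u^2 + 196*v^2 + 1), assemble
  H = (EN − 2FM + GL) / (2(EG − F²)) = 14*(98*u^2 + 98*v^2 + 1)/(196*u^2 + 196*v^2 + 1)^(3/2).
At (u, v) = (-3/2, 3): H = 15449*sqrt(2206)/4866436.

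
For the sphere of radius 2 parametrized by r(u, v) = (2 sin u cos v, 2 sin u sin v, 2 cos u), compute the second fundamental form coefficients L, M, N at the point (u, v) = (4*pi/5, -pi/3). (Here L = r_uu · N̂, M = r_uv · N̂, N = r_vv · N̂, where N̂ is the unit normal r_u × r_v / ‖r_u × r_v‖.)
L = -2;  M = 0;  N = -5/4 + sqrt(5)/4

Compute the unit normal N̂(u, v) = (sin(u)^2*cos(v)/Abs(sin(u)), sin(u)^2*sin(v)/Abs(sin(u)), sin(2*u)/(2*Abs(sin(u)))), and the second partials r_uu, r_uv, r_vv. Take dot products:
  L(u, v) = r_uu · N̂ = -2*sin(u)/Abs(sin(u)),
  M(u, v) = r_uv · N̂ = 0,
  N(u, v) = r_vv · N̂ = -2*sin(u)^3/Abs(sin(u)).
Evaluating at (u, v) = (4*pi/5, -pi/3):
  L = -2, M = 0, N = -5/4 + sqrt(5)/4.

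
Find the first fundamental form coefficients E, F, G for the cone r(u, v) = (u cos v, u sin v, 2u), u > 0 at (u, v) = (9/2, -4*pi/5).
E = 5;  F = 0;  G = 81/4

Partials: r_u = (cos(v), sin(v), 2), r_v = (-u*sin(v), u*cos(v), 0). As functions of (u, v):
  E = r_u · r_u = 5,
  F = r_u · r_v = 0,
  G = r_v · r_v = u^2.
Evaluating at (u, v) = (9/2, -4*pi/5): E = 5, F = 0, G = 81/4.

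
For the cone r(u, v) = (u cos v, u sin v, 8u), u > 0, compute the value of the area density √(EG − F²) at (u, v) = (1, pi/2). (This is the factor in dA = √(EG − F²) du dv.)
√(EG − F²)|_{(1, pi/2)} = sqrt(65)

E = 65, F = 0, G = u^2, so EG − F² = 65*u^2. Taking the positive square root: √(EG − F²) = sqrt(65)*Abs(u). At (u, v) = (1, pi/2): sqrt(65).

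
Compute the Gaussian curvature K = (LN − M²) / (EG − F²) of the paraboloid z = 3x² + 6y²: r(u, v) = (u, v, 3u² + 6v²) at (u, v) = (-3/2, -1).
K = 18/12769

Coefficients of the first fundamental form: E = 36*u^2 + 1, F = 72*u*v, G = 144*v^2 + 1.
Coefficients of the second fundamental form: L = 6/sqrt(36*u^2 + 144*v^2 + 1), M = 0, N = 12/sqrt(36*u^2 + 144*v^2 + 1).
Assemble K = (LN − M²)/(EG − F²) = 72/(1296*u^4 + 10368*u^2*v^2 + 72*u^2 + 20736*v^4 + 288*v^2 + 1). At (u, v) = (-3/2, -1): K = 18/12769.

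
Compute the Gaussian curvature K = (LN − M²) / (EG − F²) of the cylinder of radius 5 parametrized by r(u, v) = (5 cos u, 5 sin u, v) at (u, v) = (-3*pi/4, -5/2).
K = 0

Coefficients of the first fundamental form: E = 25, F = 0, G = 1.
Coefficients of the second fundamental form: L = -5, M = 0, N = 0.
Assemble K = (LN − M²)/(EG − F²) = 0. At (u, v) = (-3*pi/4, -5/2): K = 0.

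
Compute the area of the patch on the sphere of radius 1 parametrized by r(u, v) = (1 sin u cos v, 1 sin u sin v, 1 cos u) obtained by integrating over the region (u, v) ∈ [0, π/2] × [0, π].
Area = pi

Area = ∫∫ √(EG − F²) du dv with √(EG − F²) = Abs(sin(u)). Integrating over [0, π/2] × [0, π] gives pi.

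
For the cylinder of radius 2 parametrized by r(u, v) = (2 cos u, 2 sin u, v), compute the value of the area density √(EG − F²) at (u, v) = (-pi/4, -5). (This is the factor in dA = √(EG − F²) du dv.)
√(EG − F²)|_{(-pi/4, -5)} = 2

E = 4, F = 0, G = 1, so EG − F² = 4. Taking the positive square root: √(EG − F²) = 2. At (u, v) = (-pi/4, -5): 2.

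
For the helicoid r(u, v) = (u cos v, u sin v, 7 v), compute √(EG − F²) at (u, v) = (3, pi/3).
√(EG − F²)|_{(3, pi/3)} = sqrt(58)

E = 1, F = 0, G = u^2 + 49; EG − F² = u^2 + 49; √(EG − F²) = sqrt(u^2 + 49). At the given point: sqrt(58).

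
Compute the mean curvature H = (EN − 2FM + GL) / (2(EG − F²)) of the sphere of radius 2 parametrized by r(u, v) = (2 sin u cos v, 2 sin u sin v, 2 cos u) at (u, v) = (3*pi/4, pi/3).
H = -1/2

With E = 4, F = 0, G = 4*sin(u)^2, L = -2*sin(u)/Abs(sin(u)), M = 0, N = -2*sin(u)^3/Abs(sin(u)), assemble
  H = (EN − 2FM + GL) / (2(EG − F²)) = -sin(u)/(2*Abs(sin(u))).
At (u, v) = (3*pi/4, pi/3): H = -1/2.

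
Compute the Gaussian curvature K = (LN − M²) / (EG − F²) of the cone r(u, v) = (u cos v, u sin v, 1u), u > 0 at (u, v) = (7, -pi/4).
K = 0

Coefficients of the first fundamental form: E = 2, F = 0, G = u^2.
Coefficients of the second fundamental form: L = 0, M = 0, N = sqrt(2)*u^2/(2*Abs(u)).
Assemble K = (LN − M²)/(EG − F²) = 0. At (u, v) = (7, -pi/4): K = 0.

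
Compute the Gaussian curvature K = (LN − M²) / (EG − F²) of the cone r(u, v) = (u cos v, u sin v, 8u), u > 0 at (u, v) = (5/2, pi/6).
K = 0

Coefficients of the first fundamental form: E = 65, F = 0, G = u^2.
Coefficients of the second fundamental form: L = 0, M = 0, N = 8*sqrt(65)*u^2/(65*Abs(u)).
Assemble K = (LN − M²)/(EG − F²) = 0. At (u, v) = (5/2, pi/6): K = 0.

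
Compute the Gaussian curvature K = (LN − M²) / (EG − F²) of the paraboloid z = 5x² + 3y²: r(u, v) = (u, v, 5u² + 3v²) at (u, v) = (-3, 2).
K = 12/218405

Coefficients of the first fundamental form: E = 100*u^2 + 1, F = 60*u*v, G = 36*v^2 + 1.
Coefficients of the second fundamental form: L = 10/sqrt(100*u^2 + 36*v^2 + 1), M = 0, N = 6/sqrt(100*u^2 + 36*v^2 + 1).
Assemble K = (LN − M²)/(EG − F²) = 60/(10000*u^4 + 7200*u^2*v^2 + 200*u^2 + 1296*v^4 + 72*v^2 + 1). At (u, v) = (-3, 2): K = 12/218405.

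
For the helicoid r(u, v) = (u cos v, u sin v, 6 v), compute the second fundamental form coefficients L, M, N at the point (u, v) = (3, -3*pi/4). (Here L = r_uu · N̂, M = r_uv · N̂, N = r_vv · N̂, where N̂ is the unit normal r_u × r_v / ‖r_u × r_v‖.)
L = 0;  M = -2*sqrt(5)/5;  N = 0

Compute the unit normal N̂(u, v) = (6*sin(v)/sqrt(u^2 + 36), -6*cos(v)/sqrt(u^2 + 36), u/sqrt(u^2 + 36)), and the second partials r_uu, r_uv, r_vv. Take dot products:
  L(u, v) = r_uu · N̂ = 0,
  M(u, v) = r_uv · N̂ = -6/sqrt(u^2 + 36),
  N(u, v) = r_vv · N̂ = 0.
Evaluating at (u, v) = (3, -3*pi/4):
  L = 0, M = -2*sqrt(5)/5, N = 0.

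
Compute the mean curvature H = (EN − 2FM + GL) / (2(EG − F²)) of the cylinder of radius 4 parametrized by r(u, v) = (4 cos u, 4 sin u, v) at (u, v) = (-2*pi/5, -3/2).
H = -1/8

With E = 16, F = 0, G = 1, L = -4, M = 0, N = 0, assemble
  H = (EN − 2FM + GL) / (2(EG − F²)) = -1/8.
At (u, v) = (-2*pi/5, -3/2): H = -1/8.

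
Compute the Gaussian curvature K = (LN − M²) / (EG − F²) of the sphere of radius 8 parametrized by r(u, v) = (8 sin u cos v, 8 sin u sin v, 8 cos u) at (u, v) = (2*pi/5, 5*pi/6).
K = 1/64

Coefficients of the first fundamental form: E = 64, F = 0, G = 64*sin(u)^2.
Coefficients of the second fundamental form: L = -8*sin(u)/Abs(sin(u)), M = 0, N = -8*sin(u)^3/Abs(sin(u)).
Assemble K = (LN − M²)/(EG − F²) = 1/64. At (u, v) = (2*pi/5, 5*pi/6): K = 1/64.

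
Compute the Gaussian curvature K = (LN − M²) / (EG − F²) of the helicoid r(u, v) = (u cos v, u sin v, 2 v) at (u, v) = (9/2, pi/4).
K = -64/9409

Coefficients of the first fundamental form: E = 1, F = 0, G = u^2 + 4.
Coefficients of the second fundamental form: L = 0, M = -2/sqrt(u^2 + 4), N = 0.
Assemble K = (LN − M²)/(EG − F²) = -4/(u^2 + 4)^2. At (u, v) = (9/2, pi/4): K = -64/9409.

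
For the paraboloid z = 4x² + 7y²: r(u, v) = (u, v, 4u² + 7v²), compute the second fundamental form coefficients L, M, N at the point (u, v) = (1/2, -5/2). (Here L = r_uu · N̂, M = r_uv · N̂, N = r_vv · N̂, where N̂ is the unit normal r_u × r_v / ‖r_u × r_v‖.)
L = 4*sqrt(138)/207;  M = 0;  N = 7*sqrt(138)/207

Compute the unit normal N̂(u, v) = (-8*u/sqrt(64*u^2 + 196*v^2 + 1), -14*v/sqrt(64*u^2 + 196*v^2 + 1), 1/sqrt(64*u^2 + 196*v^2 + 1)), and the second partials r_uu, r_uv, r_vv. Take dot products:
  L(u, v) = r_uu · N̂ = 8/sqrt(64*u^2 + 196*v^2 + 1),
  M(u, v) = r_uv · N̂ = 0,
  N(u, v) = r_vv · N̂ = 14/sqrt(64*u^2 + 196*v^2 + 1).
Evaluating at (u, v) = (1/2, -5/2):
  L = 4*sqrt(138)/207, M = 0, N = 7*sqrt(138)/207.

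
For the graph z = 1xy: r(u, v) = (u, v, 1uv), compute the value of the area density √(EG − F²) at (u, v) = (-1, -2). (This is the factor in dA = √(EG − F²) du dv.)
√(EG − F²)|_{(-1, -2)} = sqrt(6)

E = v^2 + 1, F = u*v, G = u^2 + 1, so EG − F² = u^2 + v^2 + 1. Taking the positive square root: √(EG − F²) = sqrt(u^2 + v^2 + 1). At (u, v) = (-1, -2): sqrt(6).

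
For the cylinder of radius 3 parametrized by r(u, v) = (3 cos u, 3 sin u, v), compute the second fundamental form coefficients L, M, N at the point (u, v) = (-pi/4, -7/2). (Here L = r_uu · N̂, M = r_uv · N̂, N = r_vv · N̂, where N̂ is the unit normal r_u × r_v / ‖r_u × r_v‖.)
L = -3;  M = 0;  N = 0

Compute the unit normal N̂(u, v) = (cos(u), sin(u), 0), and the second partials r_uu, r_uv, r_vv. Take dot products:
  L(u, v) = r_uu · N̂ = -3,
  M(u, v) = r_uv · N̂ = 0,
  N(u, v) = r_vv · N̂ = 0.
Evaluating at (u, v) = (-pi/4, -7/2):
  L = -3, M = 0, N = 0.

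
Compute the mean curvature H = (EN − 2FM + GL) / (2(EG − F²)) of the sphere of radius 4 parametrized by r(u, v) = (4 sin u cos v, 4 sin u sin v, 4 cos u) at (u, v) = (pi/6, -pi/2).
H = -1/4

With E = 16, F = 0, G = 16*sin(u)^2, L = -4*sin(u)/Abs(sin(u)), M = 0, N = -4*sin(u)^3/Abs(sin(u)), assemble
  H = (EN − 2FM + GL) / (2(EG − F²)) = -sin(u)/(4*Abs(sin(u))).
At (u, v) = (pi/6, -pi/2): H = -1/4.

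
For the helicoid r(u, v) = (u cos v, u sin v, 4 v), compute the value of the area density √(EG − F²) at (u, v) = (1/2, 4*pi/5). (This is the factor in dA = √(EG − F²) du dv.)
√(EG − F²)|_{(1/2, 4*pi/5)} = sqrt(65)/2

E = 1, F = 0, G = u^2 + 16, so EG − F² = u^2 + 16. Taking the positive square root: √(EG − F²) = sqrt(u^2 + 16). At (u, v) = (1/2, 4*pi/5): sqrt(65)/2.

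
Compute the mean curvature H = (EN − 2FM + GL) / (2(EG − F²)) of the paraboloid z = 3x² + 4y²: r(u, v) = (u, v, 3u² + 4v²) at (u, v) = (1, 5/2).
H = 1351*sqrt(437)/190969

With E = 36*u^2 + 1, F = 48*u*v, G = 64*v^2 + 1, L = 6/sqrt(36*u^2 + 64*v^2 + 1), M = 0, N = 8/sqrt(36*u^2 + 64*v^2 + 1), assemble
  H = (EN − 2FM + GL) / (2(EG − F²)) = (144*u^2 + 192*v^2 + 7)/(36*u^2 + 64*v^2 + 1)^(3/2).
At (u, v) = (1, 5/2): H = 1351*sqrt(437)/190969.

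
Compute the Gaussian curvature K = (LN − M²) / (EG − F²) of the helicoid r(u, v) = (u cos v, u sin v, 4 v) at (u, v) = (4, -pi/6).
K = -1/64

Coefficients of the first fundamental form: E = 1, F = 0, G = u^2 + 16.
Coefficients of the second fundamental form: L = 0, M = -4/sqrt(u^2 + 16), N = 0.
Assemble K = (LN − M²)/(EG − F²) = -16/(u^2 + 16)^2. At (u, v) = (4, -pi/6): K = -1/64.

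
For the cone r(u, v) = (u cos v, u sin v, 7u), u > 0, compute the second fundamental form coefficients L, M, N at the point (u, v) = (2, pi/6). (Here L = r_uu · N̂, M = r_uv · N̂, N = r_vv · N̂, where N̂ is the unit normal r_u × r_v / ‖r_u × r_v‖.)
L = 0;  M = 0;  N = 7*sqrt(2)/5

Compute the unit normal N̂(u, v) = (-7*sqrt(2)*u*cos(v)/(10*Abs(u)), -7*sqrt(2)*u*sin(v)/(10*Abs(u)), sqrt(2)*u/(10*Abs(u))), and the second partials r_uu, r_uv, r_vv. Take dot products:
  L(u, v) = r_uu · N̂ = 0,
  M(u, v) = r_uv · N̂ = 0,
  N(u, v) = r_vv · N̂ = 7*sqrt(2)*u^2/(10*Abs(u)).
Evaluating at (u, v) = (2, pi/6):
  L = 0, M = 0, N = 7*sqrt(2)/5.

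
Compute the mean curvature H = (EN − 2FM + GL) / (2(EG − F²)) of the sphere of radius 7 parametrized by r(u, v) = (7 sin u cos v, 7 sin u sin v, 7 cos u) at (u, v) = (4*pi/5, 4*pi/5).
H = -1/7

With E = 49, F = 0, G = 49*sin(u)^2, L = -7*sin(u)/Abs(sin(u)), M = 0, N = -7*sin(u)^3/Abs(sin(u)), assemble
  H = (EN − 2FM + GL) / (2(EG − F²)) = -sin(u)/(7*Abs(sin(u))).
At (u, v) = (4*pi/5, 4*pi/5): H = -1/7.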